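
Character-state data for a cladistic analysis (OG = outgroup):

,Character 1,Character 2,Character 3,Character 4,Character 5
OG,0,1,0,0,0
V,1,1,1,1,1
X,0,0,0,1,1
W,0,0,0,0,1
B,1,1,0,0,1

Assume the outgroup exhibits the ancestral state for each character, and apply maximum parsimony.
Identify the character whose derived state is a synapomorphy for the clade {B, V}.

Character 1

Character polarity is set by the outgroup: the derived state is whichever differs from the outgroup's state, so for Character 2 the derived state is '0', and for the remaining characters it is '1'.
Character 1 (derived state '1') is shared by B and V — a synapomorphy uniting that clade.
Character 2 (derived state '0') is shared by W and X — a synapomorphy uniting that clade.
Character 3 (derived state '1') is unique to V (autapomorphy; uninformative for grouping).
Character 4 (state '1') occurs in V and X but conflicts with the nesting implied by the other characters — most parsimoniously interpreted as homoplasy.
All ingroup taxa share the derived state '1' for Character 5; it defines the ingroup but does not resolve relationships within it.
Most parsimonious ingroup topology: ((V,B),(X,W)).
The clade {B, V} is supported by Character 1: its derived state '1' occurs in exactly those taxa and in no other taxon (including the outgroup).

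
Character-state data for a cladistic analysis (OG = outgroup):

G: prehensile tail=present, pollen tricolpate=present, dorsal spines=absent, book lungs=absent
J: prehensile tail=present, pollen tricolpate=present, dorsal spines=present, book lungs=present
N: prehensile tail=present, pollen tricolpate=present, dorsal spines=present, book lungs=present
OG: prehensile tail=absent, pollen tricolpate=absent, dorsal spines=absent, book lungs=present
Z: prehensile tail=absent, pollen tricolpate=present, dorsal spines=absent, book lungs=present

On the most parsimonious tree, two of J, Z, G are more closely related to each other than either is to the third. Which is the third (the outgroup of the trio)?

Z

Character polarity is set by the outgroup: the derived state is whichever differs from the outgroup's state, so for book lungs the derived state is 'absent', and for the remaining characters it is 'present'.
prehensile tail: derived state 'present' in G, J, and N only — synapomorphy for {G, J, N}.
All ingroup taxa share the derived state 'present' for pollen tricolpate; it defines the ingroup but does not resolve relationships within it.
dorsal spines: derived state 'present' in J and N only — synapomorphy for {J, N}.
book lungs: derived state 'absent' in G only — an autapomorphy, so it tells us nothing about relationships among taxa.
Most parsimonious ingroup topology: (Z,(G,(N,J))).
G and J share a more recent common ancestor with each other than either does with Z, so Z is the least closely related of the three.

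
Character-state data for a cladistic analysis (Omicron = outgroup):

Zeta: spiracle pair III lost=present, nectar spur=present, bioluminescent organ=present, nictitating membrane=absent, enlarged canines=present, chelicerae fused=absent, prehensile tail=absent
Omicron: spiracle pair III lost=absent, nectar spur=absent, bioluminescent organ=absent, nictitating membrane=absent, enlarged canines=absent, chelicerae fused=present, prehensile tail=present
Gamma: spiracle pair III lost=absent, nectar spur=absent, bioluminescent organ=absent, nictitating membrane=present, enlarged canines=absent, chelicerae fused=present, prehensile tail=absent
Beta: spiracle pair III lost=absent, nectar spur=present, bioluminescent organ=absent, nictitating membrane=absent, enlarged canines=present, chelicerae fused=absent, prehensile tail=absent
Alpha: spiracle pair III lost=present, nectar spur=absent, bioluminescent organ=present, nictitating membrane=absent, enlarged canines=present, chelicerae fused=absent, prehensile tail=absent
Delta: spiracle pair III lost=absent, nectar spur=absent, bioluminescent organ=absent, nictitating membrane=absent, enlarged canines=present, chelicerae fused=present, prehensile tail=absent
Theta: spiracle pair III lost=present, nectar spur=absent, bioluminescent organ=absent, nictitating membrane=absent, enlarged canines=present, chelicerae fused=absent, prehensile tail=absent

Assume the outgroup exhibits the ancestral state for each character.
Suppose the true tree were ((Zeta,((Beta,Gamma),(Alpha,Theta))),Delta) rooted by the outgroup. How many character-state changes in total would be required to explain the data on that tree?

12

Map each character onto ((Zeta,((Beta,Gamma),(Alpha,Theta))),Delta) (rooted by Omicron) and count the minimum state changes it requires (Fitch parsimony):
spiracle pair III lost: 2; nectar spur: 2; bioluminescent organ: 2; nictitating membrane: 1; enlarged canines: 2; chelicerae fused: 2; prehensile tail: 1.
Total tree length = 12.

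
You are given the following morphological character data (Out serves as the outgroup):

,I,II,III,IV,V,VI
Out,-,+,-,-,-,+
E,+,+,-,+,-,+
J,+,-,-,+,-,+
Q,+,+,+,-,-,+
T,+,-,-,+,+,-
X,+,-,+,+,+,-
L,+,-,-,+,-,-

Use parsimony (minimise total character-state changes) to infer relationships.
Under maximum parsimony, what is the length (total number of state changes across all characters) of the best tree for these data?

Character polarity is set by the outgroup: the derived state is whichever differs from the outgroup's state, so for II, VI the derived state is '-', and for the remaining characters it is '+'.
I (derived state '+') is shared by all ingroup taxa — unites the whole ingroup.
II (derived state '-') is shared by J, L, T, and X — a synapomorphy uniting that clade.
III groups Q and X, which is incompatible with the clades supported by the remaining characters; treating it as convergent (homoplasy) costs fewer steps than any alternative tree.
IV (derived state '+') is shared by E, J, L, T, and X — a synapomorphy uniting that clade.
V: derived state '+' in T and X only — synapomorphy for {T, X}.
Only L, T, and X show the derived state '-' for VI, supporting them as a clade.
Most parsimonious ingroup topology: ((E,(J,((T,X),L))),Q).
Changes per character on this tree: I: 1; II: 1; III: 2; IV: 1; V: 1; VI: 1.
Total = 7.

7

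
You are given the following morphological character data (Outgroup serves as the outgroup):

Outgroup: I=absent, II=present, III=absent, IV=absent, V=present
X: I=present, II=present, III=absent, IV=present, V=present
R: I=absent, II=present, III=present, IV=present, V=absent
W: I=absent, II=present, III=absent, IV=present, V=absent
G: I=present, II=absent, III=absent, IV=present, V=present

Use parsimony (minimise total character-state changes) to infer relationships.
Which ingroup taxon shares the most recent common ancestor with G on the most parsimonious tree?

Character polarity is set by the outgroup: the derived state is whichever differs from the outgroup's state, so for II, V the derived state is 'absent', and for the remaining characters it is 'present'.
I (derived state 'present') is shared by G and X — a synapomorphy uniting that clade.
II (derived state 'absent') is unique to G (autapomorphy; uninformative for grouping).
III (derived state 'present') is unique to R (autapomorphy; uninformative for grouping).
All ingroup taxa share the derived state 'present' for IV; it defines the ingroup but does not resolve relationships within it.
V: derived state 'absent' in R and W only — synapomorphy for {R, W}.
Most parsimonious ingroup topology: ((X,G),(R,W)).
G and X form a cherry on this tree, so they are sister taxa.

X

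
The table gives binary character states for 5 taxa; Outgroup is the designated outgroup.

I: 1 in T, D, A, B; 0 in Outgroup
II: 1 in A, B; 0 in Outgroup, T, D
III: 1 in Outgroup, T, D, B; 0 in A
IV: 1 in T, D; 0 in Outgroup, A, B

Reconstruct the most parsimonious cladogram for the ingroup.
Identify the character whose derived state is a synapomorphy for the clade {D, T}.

IV

Character polarity is set by the outgroup: the derived state is whichever differs from the outgroup's state, so for III the derived state is '0', and for the remaining characters it is '1'.
I (derived state '1') is shared by all ingroup taxa — unites the whole ingroup.
II: derived state '1' in A and B only — synapomorphy for {A, B}.
III (derived state '0') is unique to A (autapomorphy; uninformative for grouping).
IV (derived state '1') is shared by D and T — a synapomorphy uniting that clade.
Most parsimonious ingroup topology: ((T,D),(A,B)).
The clade {D, T} is supported by IV: its derived state '1' occurs in exactly those taxa and in no other taxon (including the outgroup).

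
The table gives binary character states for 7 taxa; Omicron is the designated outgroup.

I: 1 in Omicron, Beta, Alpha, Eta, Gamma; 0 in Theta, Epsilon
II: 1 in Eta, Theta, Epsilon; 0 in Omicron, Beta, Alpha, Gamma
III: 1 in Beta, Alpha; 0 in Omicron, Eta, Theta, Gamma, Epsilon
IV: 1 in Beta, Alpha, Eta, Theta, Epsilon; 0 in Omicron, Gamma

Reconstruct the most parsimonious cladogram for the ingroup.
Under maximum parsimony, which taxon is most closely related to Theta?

Character polarity is set by the outgroup: the derived state is whichever differs from the outgroup's state, so for I the derived state is '0', and for the remaining characters it is '1'.
I (derived state '0') is shared by Epsilon and Theta — a synapomorphy uniting that clade.
II (derived state '1') is shared by Epsilon, Eta, and Theta — a synapomorphy uniting that clade.
III: derived state '1' in Alpha and Beta only — synapomorphy for {Alpha, Beta}.
Only Alpha, Beta, Epsilon, Eta, and Theta show the derived state '1' for IV, supporting them as a clade.
Most parsimonious ingroup topology: (((Beta,Alpha),(Eta,(Theta,Epsilon))),Gamma).
Theta and Epsilon form a cherry on this tree, so they are sister taxa.

Epsilon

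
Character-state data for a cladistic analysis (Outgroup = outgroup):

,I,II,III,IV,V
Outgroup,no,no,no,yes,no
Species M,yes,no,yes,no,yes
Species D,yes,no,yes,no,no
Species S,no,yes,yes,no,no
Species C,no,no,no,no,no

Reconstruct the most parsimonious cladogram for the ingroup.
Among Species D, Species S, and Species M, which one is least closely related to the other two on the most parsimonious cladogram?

Character polarity is set by the outgroup: the derived state is whichever differs from the outgroup's state, so for IV the derived state is 'no', and for the remaining characters it is 'yes'.
Only Species D and Species M show the derived state 'yes' for I, supporting them as a clade.
II (derived state 'yes') is unique to Species S (autapomorphy; uninformative for grouping).
III: derived state 'yes' in Species D, Species M, and Species S only — synapomorphy for {Species D, Species M, Species S}.
IV (derived state 'no') is shared by all ingroup taxa — unites the whole ingroup.
V (derived state 'yes') is unique to Species M (autapomorphy; uninformative for grouping).
Most parsimonious ingroup topology: (((Species M,Species D),Species S),Species C).
Species D and Species M share a more recent common ancestor with each other than either does with Species S, so Species S is the least closely related of the three.

Species S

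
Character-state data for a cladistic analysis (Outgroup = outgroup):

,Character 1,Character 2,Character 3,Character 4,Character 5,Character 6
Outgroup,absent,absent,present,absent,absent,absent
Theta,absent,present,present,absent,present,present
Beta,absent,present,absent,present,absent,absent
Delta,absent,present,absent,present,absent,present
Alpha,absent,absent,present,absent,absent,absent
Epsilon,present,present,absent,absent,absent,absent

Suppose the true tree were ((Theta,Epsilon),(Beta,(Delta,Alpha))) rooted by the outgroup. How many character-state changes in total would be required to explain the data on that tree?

Map each character onto ((Theta,Epsilon),(Beta,(Delta,Alpha))) (rooted by Outgroup) and count the minimum state changes it requires (Fitch parsimony):
Character 1: 1; Character 2: 2; Character 3: 3; Character 4: 2; Character 5: 1; Character 6: 2.
Total tree length = 11.

11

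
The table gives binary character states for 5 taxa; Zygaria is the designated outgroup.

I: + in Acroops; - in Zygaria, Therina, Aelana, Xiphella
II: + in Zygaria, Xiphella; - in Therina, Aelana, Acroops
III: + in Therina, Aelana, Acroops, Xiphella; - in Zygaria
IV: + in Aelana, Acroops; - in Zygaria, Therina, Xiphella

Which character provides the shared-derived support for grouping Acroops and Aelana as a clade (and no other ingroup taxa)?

Character polarity is set by the outgroup: the derived state is whichever differs from the outgroup's state, so for II the derived state is '-', and for the remaining characters it is '+'.
I (derived state '+') is unique to Acroops (autapomorphy; uninformative for grouping).
Only Acroops, Aelana, and Therina show the derived state '-' for II, supporting them as a clade.
III (derived state '+') is shared by all ingroup taxa — unites the whole ingroup.
Only Acroops and Aelana show the derived state '+' for IV, supporting them as a clade.
Most parsimonious ingroup topology: ((Therina,(Aelana,Acroops)),Xiphella).
The clade {Acroops, Aelana} is supported by IV: its derived state '+' occurs in exactly those taxa and in no other taxon (including the outgroup).

IV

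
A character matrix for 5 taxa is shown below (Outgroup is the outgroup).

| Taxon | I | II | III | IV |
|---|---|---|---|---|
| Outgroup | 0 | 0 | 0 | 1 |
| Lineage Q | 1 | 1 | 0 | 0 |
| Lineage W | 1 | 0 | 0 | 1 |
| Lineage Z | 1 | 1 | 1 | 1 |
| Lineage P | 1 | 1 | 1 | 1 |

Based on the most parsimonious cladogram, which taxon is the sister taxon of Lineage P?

Lineage Z

Character polarity is set by the outgroup: the derived state is whichever differs from the outgroup's state, so for IV the derived state is '0', and for the remaining characters it is '1'.
All ingroup taxa share the derived state '1' for I; it defines the ingroup but does not resolve relationships within it.
II (derived state '1') is shared by Lineage P, Lineage Q, and Lineage Z — a synapomorphy uniting that clade.
III (derived state '1') is shared by Lineage P and Lineage Z — a synapomorphy uniting that clade.
IV (derived state '0') is unique to Lineage Q (autapomorphy; uninformative for grouping).
Most parsimonious ingroup topology: ((Lineage Q,(Lineage Z,Lineage P)),Lineage W).
Lineage P and Lineage Z form a cherry on this tree, so they are sister taxa.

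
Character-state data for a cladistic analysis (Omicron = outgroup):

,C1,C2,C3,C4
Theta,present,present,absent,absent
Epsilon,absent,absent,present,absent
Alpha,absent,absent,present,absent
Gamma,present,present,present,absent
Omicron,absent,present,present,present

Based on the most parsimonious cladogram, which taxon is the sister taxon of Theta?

Character polarity is set by the outgroup: the derived state is whichever differs from the outgroup's state, so for C2, C3, C4 the derived state is 'absent', and for the remaining characters it is 'present'.
Only Gamma and Theta show the derived state 'present' for C1, supporting them as a clade.
C2: derived state 'absent' in Alpha and Epsilon only — synapomorphy for {Alpha, Epsilon}.
C3: derived state 'absent' in Theta only — an autapomorphy, so it tells us nothing about relationships among taxa.
C4 (derived state 'absent') is shared by all ingroup taxa — unites the whole ingroup.
Most parsimonious ingroup topology: ((Alpha,Epsilon),(Theta,Gamma)).
Theta and Gamma form a cherry on this tree, so they are sister taxa.

Gamma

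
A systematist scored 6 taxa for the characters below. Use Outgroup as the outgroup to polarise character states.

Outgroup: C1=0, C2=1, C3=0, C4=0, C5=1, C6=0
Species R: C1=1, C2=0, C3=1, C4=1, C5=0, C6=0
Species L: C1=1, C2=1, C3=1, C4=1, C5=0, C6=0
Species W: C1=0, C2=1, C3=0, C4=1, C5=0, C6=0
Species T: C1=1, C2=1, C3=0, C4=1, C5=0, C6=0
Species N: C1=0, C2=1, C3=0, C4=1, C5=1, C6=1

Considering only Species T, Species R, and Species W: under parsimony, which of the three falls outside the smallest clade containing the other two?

Species W

Character polarity is set by the outgroup: the derived state is whichever differs from the outgroup's state, so for C2, C5 the derived state is '0', and for the remaining characters it is '1'.
C1 (derived state '1') is shared by Species L, Species R, and Species T — a synapomorphy uniting that clade.
C2: derived state '0' in Species R only — an autapomorphy, so it tells us nothing about relationships among taxa.
C3 (derived state '1') is shared by Species L and Species R — a synapomorphy uniting that clade.
C4 (derived state '1') is shared by all ingroup taxa — unites the whole ingroup.
Only Species L, Species R, Species T, and Species W show the derived state '0' for C5, supporting them as a clade.
C6: derived state '1' in Species N only — an autapomorphy, so it tells us nothing about relationships among taxa.
Most parsimonious ingroup topology: ((((Species R,Species L),Species T),Species W),Species N).
Species R and Species T share a more recent common ancestor with each other than either does with Species W, so Species W is the least closely related of the three.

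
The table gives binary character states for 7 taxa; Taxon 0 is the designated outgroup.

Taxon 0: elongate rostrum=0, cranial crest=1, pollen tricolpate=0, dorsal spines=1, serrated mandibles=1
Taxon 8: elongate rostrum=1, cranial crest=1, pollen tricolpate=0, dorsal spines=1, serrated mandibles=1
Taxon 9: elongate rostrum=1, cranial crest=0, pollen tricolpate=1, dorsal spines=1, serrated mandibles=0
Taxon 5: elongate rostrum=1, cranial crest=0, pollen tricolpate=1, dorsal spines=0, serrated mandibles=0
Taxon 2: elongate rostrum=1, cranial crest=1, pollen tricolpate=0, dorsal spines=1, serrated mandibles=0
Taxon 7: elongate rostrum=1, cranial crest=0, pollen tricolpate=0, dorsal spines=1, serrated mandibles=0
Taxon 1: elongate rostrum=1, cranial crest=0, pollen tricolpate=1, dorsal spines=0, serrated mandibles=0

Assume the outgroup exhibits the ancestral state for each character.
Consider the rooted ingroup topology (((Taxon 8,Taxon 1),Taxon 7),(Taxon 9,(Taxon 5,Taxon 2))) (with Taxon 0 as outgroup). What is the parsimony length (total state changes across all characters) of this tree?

11

Map each character onto (((Taxon 8,Taxon 1),Taxon 7),(Taxon 9,(Taxon 5,Taxon 2))) (rooted by Taxon 0) and count the minimum state changes it requires (Fitch parsimony):
elongate rostrum: 1; cranial crest: 3; pollen tricolpate: 3; dorsal spines: 2; serrated mandibles: 2.
Total tree length = 11.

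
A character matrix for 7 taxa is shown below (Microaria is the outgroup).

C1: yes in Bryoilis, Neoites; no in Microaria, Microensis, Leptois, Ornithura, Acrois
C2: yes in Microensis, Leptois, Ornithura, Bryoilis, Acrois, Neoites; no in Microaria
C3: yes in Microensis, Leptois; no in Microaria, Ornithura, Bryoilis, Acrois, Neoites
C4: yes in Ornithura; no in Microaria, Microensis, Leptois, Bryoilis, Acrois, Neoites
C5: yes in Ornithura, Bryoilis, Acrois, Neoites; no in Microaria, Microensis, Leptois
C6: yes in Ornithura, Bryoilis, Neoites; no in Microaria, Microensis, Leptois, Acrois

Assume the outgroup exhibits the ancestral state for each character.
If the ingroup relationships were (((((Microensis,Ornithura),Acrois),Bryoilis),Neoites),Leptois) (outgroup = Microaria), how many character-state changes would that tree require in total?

11

Map each character onto (((((Microensis,Ornithura),Acrois),Bryoilis),Neoites),Leptois) (rooted by Microaria) and count the minimum state changes it requires (Fitch parsimony):
C1: 2; C2: 1; C3: 2; C4: 1; C5: 2; C6: 3.
Total tree length = 11.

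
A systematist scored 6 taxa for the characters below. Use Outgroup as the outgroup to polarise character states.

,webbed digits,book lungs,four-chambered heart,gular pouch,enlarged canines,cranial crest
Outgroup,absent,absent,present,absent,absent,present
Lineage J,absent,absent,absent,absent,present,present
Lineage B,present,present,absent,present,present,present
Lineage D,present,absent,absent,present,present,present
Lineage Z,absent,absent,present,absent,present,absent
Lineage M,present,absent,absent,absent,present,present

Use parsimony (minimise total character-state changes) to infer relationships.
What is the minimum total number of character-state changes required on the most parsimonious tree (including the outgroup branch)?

6

Character polarity is set by the outgroup: the derived state is whichever differs from the outgroup's state, so for four-chambered heart, cranial crest the derived state is 'absent', and for the remaining characters it is 'present'.
Only Lineage B, Lineage D, and Lineage M show the derived state 'present' for webbed digits, supporting them as a clade.
book lungs (derived state 'present') is unique to Lineage B (autapomorphy; uninformative for grouping).
four-chambered heart: derived state 'absent' in Lineage B, Lineage D, Lineage J, and Lineage M only — synapomorphy for {Lineage B, Lineage D, Lineage J, Lineage M}.
Only Lineage B and Lineage D show the derived state 'present' for gular pouch, supporting them as a clade.
enlarged canines (derived state 'present') is shared by all ingroup taxa — unites the whole ingroup.
cranial crest (derived state 'absent') is unique to Lineage Z (autapomorphy; uninformative for grouping).
Most parsimonious ingroup topology: ((Lineage J,((Lineage B,Lineage D),Lineage M)),Lineage Z).
Changes per character on this tree: webbed digits: 1; book lungs: 1; four-chambered heart: 1; gular pouch: 1; enlarged canines: 1; cranial crest: 1.
Total = 6.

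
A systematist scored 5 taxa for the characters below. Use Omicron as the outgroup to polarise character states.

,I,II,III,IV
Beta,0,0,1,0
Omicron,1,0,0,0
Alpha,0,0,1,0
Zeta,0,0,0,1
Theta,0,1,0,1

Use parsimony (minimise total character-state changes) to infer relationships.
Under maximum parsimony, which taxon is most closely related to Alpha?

Beta

Character polarity is set by the outgroup: the derived state is whichever differs from the outgroup's state, so for I the derived state is '0', and for the remaining characters it is '1'.
All ingroup taxa share the derived state '0' for I; it defines the ingroup but does not resolve relationships within it.
II: derived state '1' in Theta only — an autapomorphy, so it tells us nothing about relationships among taxa.
Only Alpha and Beta show the derived state '1' for III, supporting them as a clade.
IV (derived state '1') is shared by Theta and Zeta — a synapomorphy uniting that clade.
Most parsimonious ingroup topology: ((Beta,Alpha),(Theta,Zeta)).
Alpha and Beta form a cherry on this tree, so they are sister taxa.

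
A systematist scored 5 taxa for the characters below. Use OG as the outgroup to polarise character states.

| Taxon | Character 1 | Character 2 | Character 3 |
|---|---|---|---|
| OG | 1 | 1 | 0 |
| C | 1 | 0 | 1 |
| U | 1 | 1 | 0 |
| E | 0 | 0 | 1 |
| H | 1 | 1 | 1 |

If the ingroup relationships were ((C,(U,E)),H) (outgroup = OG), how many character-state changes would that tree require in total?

5

Map each character onto ((C,(U,E)),H) (rooted by OG) and count the minimum state changes it requires (Fitch parsimony):
Character 1: 1; Character 2: 2; Character 3: 2.
Total tree length = 5.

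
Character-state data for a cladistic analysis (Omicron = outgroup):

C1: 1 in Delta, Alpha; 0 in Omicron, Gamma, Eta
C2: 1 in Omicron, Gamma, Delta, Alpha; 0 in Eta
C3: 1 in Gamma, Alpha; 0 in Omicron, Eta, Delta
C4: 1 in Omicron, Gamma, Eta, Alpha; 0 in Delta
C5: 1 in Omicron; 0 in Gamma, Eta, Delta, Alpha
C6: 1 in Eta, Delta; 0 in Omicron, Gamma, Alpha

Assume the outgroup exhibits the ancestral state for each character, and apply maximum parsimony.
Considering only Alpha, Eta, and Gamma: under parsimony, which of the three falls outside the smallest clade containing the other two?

Character polarity is set by the outgroup: the derived state is whichever differs from the outgroup's state, so for C2, C4, C5 the derived state is '0', and for the remaining characters it is '1'.
C1 (state '1') occurs in Alpha and Delta but conflicts with the nesting implied by the other characters — most parsimoniously interpreted as homoplasy.
C2 (derived state '0') is unique to Eta (autapomorphy; uninformative for grouping).
C3 (derived state '1') is shared by Alpha and Gamma — a synapomorphy uniting that clade.
C4: derived state '0' in Delta only — an autapomorphy, so it tells us nothing about relationships among taxa.
All ingroup taxa share the derived state '0' for C5; it defines the ingroup but does not resolve relationships within it.
C6: derived state '1' in Delta and Eta only — synapomorphy for {Delta, Eta}.
Most parsimonious ingroup topology: ((Gamma,Alpha),(Eta,Delta)).
Alpha and Gamma share a more recent common ancestor with each other than either does with Eta, so Eta is the least closely related of the three.

Eta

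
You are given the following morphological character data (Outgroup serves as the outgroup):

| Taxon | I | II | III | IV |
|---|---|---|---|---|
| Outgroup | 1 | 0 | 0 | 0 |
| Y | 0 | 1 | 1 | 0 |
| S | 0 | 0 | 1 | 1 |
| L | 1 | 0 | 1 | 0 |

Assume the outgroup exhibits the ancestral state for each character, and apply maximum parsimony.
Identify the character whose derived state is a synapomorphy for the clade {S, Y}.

Character polarity is set by the outgroup: the derived state is whichever differs from the outgroup's state, so for I the derived state is '0', and for the remaining characters it is '1'.
I: derived state '0' in S and Y only — synapomorphy for {S, Y}.
II: derived state '1' in Y only — an autapomorphy, so it tells us nothing about relationships among taxa.
All ingroup taxa share the derived state '1' for III; it defines the ingroup but does not resolve relationships within it.
IV (derived state '1') is unique to S (autapomorphy; uninformative for grouping).
Most parsimonious ingroup topology: ((Y,S),L).
The clade {S, Y} is supported by I: its derived state '0' occurs in exactly those taxa and in no other taxon (including the outgroup).

I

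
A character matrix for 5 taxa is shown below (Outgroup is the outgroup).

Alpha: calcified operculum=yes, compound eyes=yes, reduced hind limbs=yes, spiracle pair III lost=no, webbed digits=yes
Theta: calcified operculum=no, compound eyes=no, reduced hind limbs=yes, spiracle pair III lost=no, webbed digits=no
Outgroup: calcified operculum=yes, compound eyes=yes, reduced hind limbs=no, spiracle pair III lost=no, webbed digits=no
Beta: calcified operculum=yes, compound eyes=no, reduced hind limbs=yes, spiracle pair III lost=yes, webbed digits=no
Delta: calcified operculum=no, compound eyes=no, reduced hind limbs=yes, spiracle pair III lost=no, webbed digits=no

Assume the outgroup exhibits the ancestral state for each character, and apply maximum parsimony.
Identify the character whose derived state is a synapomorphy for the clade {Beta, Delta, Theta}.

Character polarity is set by the outgroup: the derived state is whichever differs from the outgroup's state, so for calcified operculum, compound eyes the derived state is 'no', and for the remaining characters it is 'yes'.
calcified operculum: derived state 'no' in Delta and Theta only — synapomorphy for {Delta, Theta}.
Only Beta, Delta, and Theta show the derived state 'no' for compound eyes, supporting them as a clade.
All ingroup taxa share the derived state 'yes' for reduced hind limbs; it defines the ingroup but does not resolve relationships within it.
spiracle pair III lost: derived state 'yes' in Beta only — an autapomorphy, so it tells us nothing about relationships among taxa.
webbed digits: derived state 'yes' in Alpha only — an autapomorphy, so it tells us nothing about relationships among taxa.
Most parsimonious ingroup topology: (((Theta,Delta),Beta),Alpha).
The clade {Beta, Delta, Theta} is supported by compound eyes: its derived state 'no' occurs in exactly those taxa and in no other taxon (including the outgroup).

compound eyes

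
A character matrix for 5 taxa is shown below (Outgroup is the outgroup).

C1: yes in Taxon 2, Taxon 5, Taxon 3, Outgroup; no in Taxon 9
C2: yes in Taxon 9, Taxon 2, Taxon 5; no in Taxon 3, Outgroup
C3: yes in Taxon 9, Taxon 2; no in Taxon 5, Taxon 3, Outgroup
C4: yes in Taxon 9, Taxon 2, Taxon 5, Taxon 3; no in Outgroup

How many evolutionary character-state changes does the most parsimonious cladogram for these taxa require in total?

Character polarity is set by the outgroup: the derived state is whichever differs from the outgroup's state, so for C1 the derived state is 'no', and for the remaining characters it is 'yes'.
C1: derived state 'no' in Taxon 9 only — an autapomorphy, so it tells us nothing about relationships among taxa.
C2: derived state 'yes' in Taxon 2, Taxon 5, and Taxon 9 only — synapomorphy for {Taxon 2, Taxon 5, Taxon 9}.
Only Taxon 2 and Taxon 9 show the derived state 'yes' for C3, supporting them as a clade.
C4 (derived state 'yes') is shared by all ingroup taxa — unites the whole ingroup.
Most parsimonious ingroup topology: (((Taxon 9,Taxon 2),Taxon 5),Taxon 3).
Changes per character on this tree: C1: 1; C2: 1; C3: 1; C4: 1.
Total = 4.

4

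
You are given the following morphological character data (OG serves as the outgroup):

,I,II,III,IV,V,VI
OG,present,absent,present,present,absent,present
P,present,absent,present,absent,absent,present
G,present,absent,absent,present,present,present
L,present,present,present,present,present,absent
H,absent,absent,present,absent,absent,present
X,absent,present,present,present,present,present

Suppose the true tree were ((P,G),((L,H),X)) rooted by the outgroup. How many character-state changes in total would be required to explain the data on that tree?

Map each character onto ((P,G),((L,H),X)) (rooted by OG) and count the minimum state changes it requires (Fitch parsimony):
I: 2; II: 2; III: 1; IV: 2; V: 3; VI: 1.
Total tree length = 11.

11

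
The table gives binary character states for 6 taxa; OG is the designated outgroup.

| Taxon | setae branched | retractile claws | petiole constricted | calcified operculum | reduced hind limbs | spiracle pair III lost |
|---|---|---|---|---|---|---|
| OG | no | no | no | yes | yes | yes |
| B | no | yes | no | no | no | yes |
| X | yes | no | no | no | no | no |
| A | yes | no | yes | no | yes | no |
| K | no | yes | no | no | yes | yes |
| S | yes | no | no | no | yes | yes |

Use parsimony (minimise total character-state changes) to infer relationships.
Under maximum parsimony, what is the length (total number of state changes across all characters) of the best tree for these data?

7

Character polarity is set by the outgroup: the derived state is whichever differs from the outgroup's state, so for calcified operculum, reduced hind limbs, spiracle pair III lost the derived state is 'no', and for the remaining characters it is 'yes'.
setae branched (derived state 'yes') is shared by A, S, and X — a synapomorphy uniting that clade.
Only B and K show the derived state 'yes' for retractile claws, supporting them as a clade.
petiole constricted (derived state 'yes') is unique to A (autapomorphy; uninformative for grouping).
calcified operculum (derived state 'no') is shared by all ingroup taxa — unites the whole ingroup.
reduced hind limbs groups B and X, which is incompatible with the clades supported by the remaining characters; treating it as convergent (homoplasy) costs fewer steps than any alternative tree.
spiracle pair III lost: derived state 'no' in A and X only — synapomorphy for {A, X}.
Most parsimonious ingroup topology: ((B,K),((X,A),S)).
Changes per character on this tree: setae branched: 1; retractile claws: 1; petiole constricted: 1; calcified operculum: 1; reduced hind limbs: 2; spiracle pair III lost: 1.
Total = 7.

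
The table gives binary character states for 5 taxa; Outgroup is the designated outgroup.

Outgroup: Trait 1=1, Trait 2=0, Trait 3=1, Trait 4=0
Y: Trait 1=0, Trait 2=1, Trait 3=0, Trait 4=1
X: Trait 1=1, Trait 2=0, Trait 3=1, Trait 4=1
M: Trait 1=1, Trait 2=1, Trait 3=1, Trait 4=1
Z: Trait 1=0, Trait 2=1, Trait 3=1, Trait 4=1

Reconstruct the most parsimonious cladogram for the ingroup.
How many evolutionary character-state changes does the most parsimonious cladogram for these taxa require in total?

4

Character polarity is set by the outgroup: the derived state is whichever differs from the outgroup's state, so for Trait 1, Trait 3 the derived state is '0', and for the remaining characters it is '1'.
Only Y and Z show the derived state '0' for Trait 1, supporting them as a clade.
Trait 2 (derived state '1') is shared by M, Y, and Z — a synapomorphy uniting that clade.
Trait 3: derived state '0' in Y only — an autapomorphy, so it tells us nothing about relationships among taxa.
Trait 4 (derived state '1') is shared by all ingroup taxa — unites the whole ingroup.
Most parsimonious ingroup topology: (((Y,Z),M),X).
Changes per character on this tree: Trait 1: 1; Trait 2: 1; Trait 3: 1; Trait 4: 1.
Total = 4.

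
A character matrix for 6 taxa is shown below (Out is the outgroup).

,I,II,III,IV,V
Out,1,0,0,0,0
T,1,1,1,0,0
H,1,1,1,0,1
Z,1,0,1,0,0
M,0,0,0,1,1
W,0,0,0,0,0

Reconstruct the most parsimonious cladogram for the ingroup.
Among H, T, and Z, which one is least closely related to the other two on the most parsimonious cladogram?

Z

Character polarity is set by the outgroup: the derived state is whichever differs from the outgroup's state, so for I the derived state is '0', and for the remaining characters it is '1'.
I (derived state '0') is shared by M and W — a synapomorphy uniting that clade.
II: derived state '1' in H and T only — synapomorphy for {H, T}.
III (derived state '1') is shared by H, T, and Z — a synapomorphy uniting that clade.
IV (derived state '1') is unique to M (autapomorphy; uninformative for grouping).
V groups H and M, which is incompatible with the clades supported by the remaining characters; treating it as convergent (homoplasy) costs fewer steps than any alternative tree.
Most parsimonious ingroup topology: (((T,H),Z),(M,W)).
T and H share a more recent common ancestor with each other than either does with Z, so Z is the least closely related of the three.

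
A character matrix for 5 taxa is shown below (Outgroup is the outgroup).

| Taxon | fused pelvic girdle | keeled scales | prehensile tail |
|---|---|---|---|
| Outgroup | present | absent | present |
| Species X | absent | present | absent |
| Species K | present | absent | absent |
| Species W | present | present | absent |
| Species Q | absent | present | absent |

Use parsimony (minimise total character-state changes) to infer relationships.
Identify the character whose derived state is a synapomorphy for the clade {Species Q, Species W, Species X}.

keeled scales

Character polarity is set by the outgroup: the derived state is whichever differs from the outgroup's state, so for fused pelvic girdle, prehensile tail the derived state is 'absent', and for the remaining characters it is 'present'.
fused pelvic girdle (derived state 'absent') is shared by Species Q and Species X — a synapomorphy uniting that clade.
keeled scales (derived state 'present') is shared by Species Q, Species W, and Species X — a synapomorphy uniting that clade.
prehensile tail (derived state 'absent') is shared by all ingroup taxa — unites the whole ingroup.
Most parsimonious ingroup topology: (((Species X,Species Q),Species W),Species K).
The clade {Species Q, Species W, Species X} is supported by keeled scales: its derived state 'present' occurs in exactly those taxa and in no other taxon (including the outgroup).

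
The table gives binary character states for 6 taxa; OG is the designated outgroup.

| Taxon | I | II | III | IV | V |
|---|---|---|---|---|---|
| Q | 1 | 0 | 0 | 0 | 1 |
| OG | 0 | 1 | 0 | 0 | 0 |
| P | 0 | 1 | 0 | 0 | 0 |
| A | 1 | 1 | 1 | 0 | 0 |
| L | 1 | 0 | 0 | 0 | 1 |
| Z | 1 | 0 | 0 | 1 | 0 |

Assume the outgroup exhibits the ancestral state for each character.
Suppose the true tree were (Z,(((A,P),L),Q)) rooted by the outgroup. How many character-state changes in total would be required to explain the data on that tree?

Map each character onto (Z,(((A,P),L),Q)) (rooted by OG) and count the minimum state changes it requires (Fitch parsimony):
I: 2; II: 2; III: 1; IV: 1; V: 2.
Total tree length = 8.

8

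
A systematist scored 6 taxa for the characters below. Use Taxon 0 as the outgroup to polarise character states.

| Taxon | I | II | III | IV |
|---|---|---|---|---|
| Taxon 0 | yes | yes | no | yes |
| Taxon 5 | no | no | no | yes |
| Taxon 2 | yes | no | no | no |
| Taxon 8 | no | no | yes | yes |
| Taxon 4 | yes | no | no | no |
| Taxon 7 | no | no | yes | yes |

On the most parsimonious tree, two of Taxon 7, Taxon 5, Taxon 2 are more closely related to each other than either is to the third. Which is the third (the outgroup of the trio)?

Character polarity is set by the outgroup: the derived state is whichever differs from the outgroup's state, so for I, II, IV the derived state is 'no', and for the remaining characters it is 'yes'.
I (derived state 'no') is shared by Taxon 5, Taxon 7, and Taxon 8 — a synapomorphy uniting that clade.
II (derived state 'no') is shared by all ingroup taxa — unites the whole ingroup.
Only Taxon 7 and Taxon 8 show the derived state 'yes' for III, supporting them as a clade.
IV (derived state 'no') is shared by Taxon 2 and Taxon 4 — a synapomorphy uniting that clade.
Most parsimonious ingroup topology: ((Taxon 5,(Taxon 8,Taxon 7)),(Taxon 2,Taxon 4)).
Taxon 7 and Taxon 5 share a more recent common ancestor with each other than either does with Taxon 2, so Taxon 2 is the least closely related of the three.

Taxon 2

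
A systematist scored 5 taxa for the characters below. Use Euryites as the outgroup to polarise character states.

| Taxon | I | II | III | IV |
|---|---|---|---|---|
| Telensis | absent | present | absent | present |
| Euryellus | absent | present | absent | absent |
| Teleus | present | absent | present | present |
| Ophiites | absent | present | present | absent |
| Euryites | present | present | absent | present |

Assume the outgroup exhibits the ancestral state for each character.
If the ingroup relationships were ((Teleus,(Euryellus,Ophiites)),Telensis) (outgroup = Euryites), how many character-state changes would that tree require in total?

Map each character onto ((Teleus,(Euryellus,Ophiites)),Telensis) (rooted by Euryites) and count the minimum state changes it requires (Fitch parsimony):
I: 2; II: 1; III: 2; IV: 1.
Total tree length = 6.

6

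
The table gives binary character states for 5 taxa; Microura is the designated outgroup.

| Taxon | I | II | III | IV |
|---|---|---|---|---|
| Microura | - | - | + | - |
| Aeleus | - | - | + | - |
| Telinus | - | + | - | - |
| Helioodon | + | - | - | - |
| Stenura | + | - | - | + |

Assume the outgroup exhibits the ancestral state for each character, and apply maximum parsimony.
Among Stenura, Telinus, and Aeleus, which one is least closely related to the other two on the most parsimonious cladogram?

Character polarity is set by the outgroup: the derived state is whichever differs from the outgroup's state, so for III the derived state is '-', and for the remaining characters it is '+'.
I: derived state '+' in Helioodon and Stenura only — synapomorphy for {Helioodon, Stenura}.
II: derived state '+' in Telinus only — an autapomorphy, so it tells us nothing about relationships among taxa.
III (derived state '-') is shared by Helioodon, Stenura, and Telinus — a synapomorphy uniting that clade.
IV (derived state '+') is unique to Stenura (autapomorphy; uninformative for grouping).
Most parsimonious ingroup topology: (Aeleus,(Telinus,(Helioodon,Stenura))).
Telinus and Stenura share a more recent common ancestor with each other than either does with Aeleus, so Aeleus is the least closely related of the three.

Aeleus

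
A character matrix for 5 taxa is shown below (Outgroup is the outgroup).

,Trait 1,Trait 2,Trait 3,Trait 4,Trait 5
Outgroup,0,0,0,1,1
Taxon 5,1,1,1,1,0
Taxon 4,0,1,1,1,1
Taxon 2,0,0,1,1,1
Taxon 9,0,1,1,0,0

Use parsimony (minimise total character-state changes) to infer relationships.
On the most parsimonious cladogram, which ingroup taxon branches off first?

Taxon 2

Character polarity is set by the outgroup: the derived state is whichever differs from the outgroup's state, so for Trait 4, Trait 5 the derived state is '0', and for the remaining characters it is '1'.
Trait 1 (derived state '1') is unique to Taxon 5 (autapomorphy; uninformative for grouping).
Trait 2: derived state '1' in Taxon 4, Taxon 5, and Taxon 9 only — synapomorphy for {Taxon 4, Taxon 5, Taxon 9}.
Trait 3 (derived state '1') is shared by all ingroup taxa — unites the whole ingroup.
Trait 4: derived state '0' in Taxon 9 only — an autapomorphy, so it tells us nothing about relationships among taxa.
Trait 5 (derived state '0') is shared by Taxon 5 and Taxon 9 — a synapomorphy uniting that clade.
Most parsimonious ingroup topology: (((Taxon 5,Taxon 9),Taxon 4),Taxon 2).
Taxon 2 is sister to the clade containing all other ingroup taxa, so it is the earliest-diverging (most basal) ingroup lineage.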